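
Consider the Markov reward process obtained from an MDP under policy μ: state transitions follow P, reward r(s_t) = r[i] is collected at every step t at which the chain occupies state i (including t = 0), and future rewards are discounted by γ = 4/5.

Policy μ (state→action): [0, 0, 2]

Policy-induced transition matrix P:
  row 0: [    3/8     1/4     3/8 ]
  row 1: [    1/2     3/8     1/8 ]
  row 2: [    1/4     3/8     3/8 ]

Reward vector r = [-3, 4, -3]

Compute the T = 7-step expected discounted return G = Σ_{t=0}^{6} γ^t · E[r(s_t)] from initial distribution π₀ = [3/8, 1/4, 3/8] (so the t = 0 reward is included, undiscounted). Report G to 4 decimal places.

G = -3.3213

t=0: π = [0.3750, 0.2500, 0.3750], E[r] = -1.2500, γ^t·E[r] = -1.250000, running G = -1.250000
t=1: π = [0.3594, 0.3281, 0.3125], E[r] = -0.7031, γ^t·E[r] = -0.562500, running G = -1.812500
t=2: π = [0.3770, 0.3301, 0.2930], E[r] = -0.6895, γ^t·E[r] = -0.441250, running G = -2.253750
t=3: π = [0.3796, 0.3279, 0.2925], E[r] = -0.7048, γ^t·E[r] = -0.360875, running G = -2.614625
t=4: π = [0.3794, 0.3275, 0.2930], E[r] = -0.7072, γ^t·E[r] = -0.289663, running G = -2.904288
t=5: π = [0.3793, 0.3276, 0.2931], E[r] = -0.7070, γ^t·E[r] = -0.231669, running G = -3.135956
t=6: π = [0.3793, 0.3276, 0.2931], E[r] = -0.7069, γ^t·E[r] = -0.185310, running G = -3.321266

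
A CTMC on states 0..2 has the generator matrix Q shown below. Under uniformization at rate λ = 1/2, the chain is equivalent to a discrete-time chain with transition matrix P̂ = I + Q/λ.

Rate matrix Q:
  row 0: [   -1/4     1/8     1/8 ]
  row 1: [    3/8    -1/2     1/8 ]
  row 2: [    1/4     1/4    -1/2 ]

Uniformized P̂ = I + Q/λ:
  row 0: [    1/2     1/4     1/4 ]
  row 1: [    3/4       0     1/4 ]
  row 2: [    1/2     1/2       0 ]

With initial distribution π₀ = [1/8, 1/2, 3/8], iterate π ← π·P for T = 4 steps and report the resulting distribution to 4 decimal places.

t=0: π = [0.1250, 0.5000, 0.3750]
t=1: π = [0.6250, 0.2188, 0.1563]
t=2: π = [0.5547, 0.2344, 0.2109]
t=3: π = [0.5586, 0.2441, 0.1973]
t=4: π = [0.5610, 0.2383, 0.2007]

π = [0.5610, 0.2383, 0.2007]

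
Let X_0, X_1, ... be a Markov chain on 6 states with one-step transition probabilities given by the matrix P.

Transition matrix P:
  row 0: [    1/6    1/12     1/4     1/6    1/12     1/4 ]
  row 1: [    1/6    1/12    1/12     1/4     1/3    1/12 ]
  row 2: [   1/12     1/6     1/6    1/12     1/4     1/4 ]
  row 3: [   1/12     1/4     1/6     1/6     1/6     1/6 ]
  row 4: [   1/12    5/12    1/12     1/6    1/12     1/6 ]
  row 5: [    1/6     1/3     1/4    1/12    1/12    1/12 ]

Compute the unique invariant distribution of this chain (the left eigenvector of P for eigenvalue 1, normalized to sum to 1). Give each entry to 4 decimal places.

Balance equations π_j = Σ_i π_i·P[i][j]:
  π_0 = 1/6·π_0 + 1/6·π_1 + 1/12·π_2 + 1/12·π_3 + 1/12·π_4 + 1/6·π_5
  π_1 = 1/12·π_0 + 1/12·π_1 + 1/6·π_2 + 1/4·π_3 + 5/12·π_4 + 1/3·π_5
  π_2 = 1/4·π_0 + 1/12·π_1 + 1/6·π_2 + 1/6·π_3 + 1/12·π_4 + 1/4·π_5
  π_3 = 1/6·π_0 + 1/4·π_1 + 1/12·π_2 + 1/6·π_3 + 1/6·π_4 + 1/12·π_5
  π_4 = 1/12·π_0 + 1/3·π_1 + 1/4·π_2 + 1/6·π_3 + 1/12·π_4 + 1/12·π_5
  normalize: π_0 + π_1 + π_2 + π_3 + π_4 + π_5 = 1
Solving the linear system gives exactly π = [38480/306629, 68049/306629, 48137/306629, 48714/306629, 54647/306629, 48602/306629].

π = [0.1255, 0.2219, 0.1570, 0.1589, 0.1782, 0.1585]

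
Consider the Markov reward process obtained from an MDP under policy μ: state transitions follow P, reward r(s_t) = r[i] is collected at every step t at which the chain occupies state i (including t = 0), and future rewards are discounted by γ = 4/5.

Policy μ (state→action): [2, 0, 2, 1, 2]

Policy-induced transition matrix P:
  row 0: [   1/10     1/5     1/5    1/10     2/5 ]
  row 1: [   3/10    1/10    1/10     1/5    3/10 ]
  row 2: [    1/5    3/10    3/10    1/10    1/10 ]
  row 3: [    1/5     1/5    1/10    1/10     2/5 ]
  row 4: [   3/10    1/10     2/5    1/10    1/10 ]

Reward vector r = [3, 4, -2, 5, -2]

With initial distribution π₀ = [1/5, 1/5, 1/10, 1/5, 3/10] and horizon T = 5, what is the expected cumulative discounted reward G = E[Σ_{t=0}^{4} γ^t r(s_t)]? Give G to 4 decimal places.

t=0: π = [0.2000, 0.2000, 0.1000, 0.2000, 0.3000], E[r] = 1.6000, γ^t·E[r] = 1.600000, running G = 1.600000
t=1: π = [0.2300, 0.1600, 0.2300, 0.1200, 0.2600], E[r] = 0.9500, γ^t·E[r] = 0.760000, running G = 2.360000
t=2: π = [0.2190, 0.1810, 0.2470, 0.1160, 0.2370], E[r] = 0.9930, γ^t·E[r] = 0.635520, running G = 2.995520
t=3: π = [0.2199, 0.1829, 0.2424, 0.1181, 0.2367], E[r] = 1.0236, γ^t·E[r] = 0.524083, running G = 3.519603
t=4: π = [0.2200, 0.1823, 0.2415, 0.1183, 0.2380], E[r] = 1.0216, γ^t·E[r] = 0.418431, running G = 3.938034

G = 3.9380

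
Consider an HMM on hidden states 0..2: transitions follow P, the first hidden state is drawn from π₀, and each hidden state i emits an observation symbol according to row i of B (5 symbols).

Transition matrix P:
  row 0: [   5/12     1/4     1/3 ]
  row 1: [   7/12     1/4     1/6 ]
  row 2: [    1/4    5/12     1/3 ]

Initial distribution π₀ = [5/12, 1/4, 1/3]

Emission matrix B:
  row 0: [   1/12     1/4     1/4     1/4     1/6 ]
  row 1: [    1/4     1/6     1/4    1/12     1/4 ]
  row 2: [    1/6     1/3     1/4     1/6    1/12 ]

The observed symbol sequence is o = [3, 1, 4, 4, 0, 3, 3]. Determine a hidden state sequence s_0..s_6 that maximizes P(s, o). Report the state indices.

t=0: δ = [1.042e-01, 2.083e-02, 5.556e-02]  (obs o_0=3)
t=1: δ = [1.085e-02, 4.340e-03, 1.157e-02]  ψ = [0, 0, 0]  (obs o_1=1)
t=2: δ = [7.535e-04, 1.206e-03, 3.215e-04]  ψ = [0, 2, 2]  (obs o_2=4)
t=3: δ = [1.172e-04, 7.535e-05, 2.093e-05]  ψ = [1, 1, 0]  (obs o_3=4)
t=4: δ = [4.070e-06, 7.326e-06, 6.512e-06]  ψ = [0, 0, 0]  (obs o_4=0)
t=5: δ = [1.068e-06, 2.261e-07, 3.618e-07]  ψ = [1, 2, 2]  (obs o_5=3)
t=6: δ = [1.113e-07, 2.226e-08, 5.935e-08]  ψ = [0, 0, 0]  (obs o_6=3)
backtrack: best end state = 0; path = [0, 2, 1, 0, 1, 0, 0]

path = [0, 2, 1, 0, 1, 0, 0]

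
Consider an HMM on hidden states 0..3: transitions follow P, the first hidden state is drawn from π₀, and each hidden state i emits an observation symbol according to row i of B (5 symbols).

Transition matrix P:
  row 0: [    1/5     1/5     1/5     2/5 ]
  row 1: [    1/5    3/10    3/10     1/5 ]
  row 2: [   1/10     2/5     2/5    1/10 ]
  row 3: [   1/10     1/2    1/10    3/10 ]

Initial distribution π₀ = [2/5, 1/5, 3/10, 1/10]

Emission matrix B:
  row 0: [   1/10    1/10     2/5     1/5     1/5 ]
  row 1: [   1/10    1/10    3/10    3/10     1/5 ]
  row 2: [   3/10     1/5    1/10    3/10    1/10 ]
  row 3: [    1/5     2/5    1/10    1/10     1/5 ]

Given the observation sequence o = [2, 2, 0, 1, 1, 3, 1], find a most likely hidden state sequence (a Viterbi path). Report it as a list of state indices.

t=0: δ = [1.600e-01, 6.000e-02, 3.000e-02, 1.000e-02]  (obs o_0=2)
t=1: δ = [1.280e-02, 9.600e-03, 3.200e-03, 6.400e-03]  ψ = [0, 0, 0, 0]  (obs o_1=2)
t=2: δ = [2.560e-04, 3.200e-04, 8.640e-04, 1.024e-03]  ψ = [0, 3, 1, 0]  (obs o_2=0)
t=3: δ = [1.024e-05, 5.120e-05, 6.912e-05, 1.229e-04]  ψ = [3, 3, 2, 3]  (obs o_3=1)
t=4: δ = [1.229e-06, 6.144e-06, 5.530e-06, 1.475e-05]  ψ = [3, 3, 2, 3]  (obs o_4=1)
t=5: δ = [2.949e-07, 2.212e-06, 6.636e-07, 4.424e-07]  ψ = [3, 3, 2, 3]  (obs o_5=3)
t=6: δ = [4.424e-08, 6.636e-08, 1.327e-07, 1.769e-07]  ψ = [1, 1, 1, 1]  (obs o_6=1)
backtrack: best end state = 3; path = [0, 0, 3, 3, 3, 1, 3]

path = [0, 0, 3, 3, 3, 1, 3]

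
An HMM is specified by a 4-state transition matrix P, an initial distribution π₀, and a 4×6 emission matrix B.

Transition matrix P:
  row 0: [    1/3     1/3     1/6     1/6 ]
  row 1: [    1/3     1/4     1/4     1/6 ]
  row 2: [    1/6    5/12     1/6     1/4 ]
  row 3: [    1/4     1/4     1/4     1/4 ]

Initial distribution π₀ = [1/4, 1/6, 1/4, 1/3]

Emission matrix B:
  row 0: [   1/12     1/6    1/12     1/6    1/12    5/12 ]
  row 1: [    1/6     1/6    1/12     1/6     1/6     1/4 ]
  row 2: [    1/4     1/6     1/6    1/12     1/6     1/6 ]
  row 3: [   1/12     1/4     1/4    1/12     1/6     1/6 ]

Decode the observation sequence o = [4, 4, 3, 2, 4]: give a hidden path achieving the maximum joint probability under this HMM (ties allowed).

path = [3, 2, 1, 2, 1]

t=0: δ = [2.083e-02, 2.778e-02, 4.167e-02, 5.556e-02]  (obs o_0=4)
t=1: δ = [1.157e-03, 2.894e-03, 2.315e-03, 2.315e-03]  ψ = [3, 2, 3, 3]  (obs o_1=4)
t=2: δ = [1.608e-04, 1.608e-04, 6.028e-05, 4.823e-05]  ψ = [1, 2, 1, 2]  (obs o_2=3)
t=3: δ = [4.465e-06, 4.465e-06, 6.698e-06, 6.698e-06]  ψ = [0, 0, 1, 0]  (obs o_3=2)
t=4: δ = [1.395e-07, 4.651e-07, 2.791e-07, 2.791e-07]  ψ = [3, 2, 3, 2]  (obs o_4=4)
backtrack: best end state = 1; path = [3, 2, 1, 2, 1]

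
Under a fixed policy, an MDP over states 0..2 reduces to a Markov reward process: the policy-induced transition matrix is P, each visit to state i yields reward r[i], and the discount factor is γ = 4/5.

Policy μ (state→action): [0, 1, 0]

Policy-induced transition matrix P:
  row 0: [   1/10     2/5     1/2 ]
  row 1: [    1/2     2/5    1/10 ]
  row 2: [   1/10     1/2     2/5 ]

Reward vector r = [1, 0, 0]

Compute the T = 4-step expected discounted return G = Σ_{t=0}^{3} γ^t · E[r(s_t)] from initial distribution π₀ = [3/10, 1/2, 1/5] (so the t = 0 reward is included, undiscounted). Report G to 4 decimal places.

G = 0.8504

t=0: π = [0.3000, 0.5000, 0.2000], E[r] = 0.3000, γ^t·E[r] = 0.300000, running G = 0.300000
t=1: π = [0.3000, 0.4200, 0.2800], E[r] = 0.3000, γ^t·E[r] = 0.240000, running G = 0.540000
t=2: π = [0.2680, 0.4280, 0.3040], E[r] = 0.2680, γ^t·E[r] = 0.171520, running G = 0.711520
t=3: π = [0.2712, 0.4304, 0.2984], E[r] = 0.2712, γ^t·E[r] = 0.138854, running G = 0.850374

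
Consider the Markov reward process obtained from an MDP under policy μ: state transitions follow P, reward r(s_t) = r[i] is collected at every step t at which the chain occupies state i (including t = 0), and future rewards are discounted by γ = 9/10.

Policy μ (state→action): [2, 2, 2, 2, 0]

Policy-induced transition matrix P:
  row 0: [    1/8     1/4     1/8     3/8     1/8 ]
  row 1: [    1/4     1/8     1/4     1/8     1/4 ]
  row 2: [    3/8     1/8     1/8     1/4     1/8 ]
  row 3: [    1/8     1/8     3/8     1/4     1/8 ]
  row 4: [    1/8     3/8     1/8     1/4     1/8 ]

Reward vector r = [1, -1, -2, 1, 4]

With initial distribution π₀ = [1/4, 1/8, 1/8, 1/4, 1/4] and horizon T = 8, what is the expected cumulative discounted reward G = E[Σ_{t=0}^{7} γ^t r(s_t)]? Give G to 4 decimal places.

t=0: π = [0.2500, 0.1250, 0.1250, 0.2500, 0.2500], E[r] = 1.1250, γ^t·E[r] = 1.125000, running G = 1.125000
t=1: π = [0.1719, 0.2188, 0.2031, 0.2656, 0.1406], E[r] = 0.3750, γ^t·E[r] = 0.337500, running G = 1.462500
t=2: π = [0.2031, 0.1816, 0.2188, 0.2441, 0.1523], E[r] = 0.4375, γ^t·E[r] = 0.354375, running G = 1.816875
t=3: π = [0.2024, 0.1885, 0.2087, 0.2527, 0.1477], E[r] = 0.4399, γ^t·E[r] = 0.320717, running G = 2.137592
t=4: π = [0.2007, 0.1872, 0.2117, 0.2517, 0.1486], E[r] = 0.4360, γ^t·E[r] = 0.286083, running G = 2.423675
t=5: π = [0.2013, 0.1872, 0.2113, 0.2517, 0.1484], E[r] = 0.4367, γ^t·E[r] = 0.257884, running G = 2.681559
t=6: π = [0.2012, 0.1873, 0.2113, 0.2518, 0.1484], E[r] = 0.4367, γ^t·E[r] = 0.232079, running G = 2.913638
t=7: π = [0.2012, 0.1873, 0.2113, 0.2517, 0.1484], E[r] = 0.4367, γ^t·E[r] = 0.208856, running G = 3.122494

G = 3.1225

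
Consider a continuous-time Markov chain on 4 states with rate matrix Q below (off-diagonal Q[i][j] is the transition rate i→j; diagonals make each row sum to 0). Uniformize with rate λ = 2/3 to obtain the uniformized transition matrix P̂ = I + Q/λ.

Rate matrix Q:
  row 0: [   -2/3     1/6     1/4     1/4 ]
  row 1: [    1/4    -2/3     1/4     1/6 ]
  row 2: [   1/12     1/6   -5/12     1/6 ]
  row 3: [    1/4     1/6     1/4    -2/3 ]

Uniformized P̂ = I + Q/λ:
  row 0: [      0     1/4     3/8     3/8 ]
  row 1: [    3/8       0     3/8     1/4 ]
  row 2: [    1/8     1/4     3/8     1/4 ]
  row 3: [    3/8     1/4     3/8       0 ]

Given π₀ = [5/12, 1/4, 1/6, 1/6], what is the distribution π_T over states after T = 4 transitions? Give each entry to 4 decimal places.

t=0: π = [0.4167, 0.2500, 0.1667, 0.1667]
t=1: π = [0.1771, 0.1875, 0.3750, 0.2604]
t=2: π = [0.2148, 0.2031, 0.3750, 0.2070]
t=3: π = [0.2007, 0.1992, 0.3750, 0.2251]
t=4: π = [0.2060, 0.2002, 0.3750, 0.2188]

π = [0.2060, 0.2002, 0.3750, 0.2188]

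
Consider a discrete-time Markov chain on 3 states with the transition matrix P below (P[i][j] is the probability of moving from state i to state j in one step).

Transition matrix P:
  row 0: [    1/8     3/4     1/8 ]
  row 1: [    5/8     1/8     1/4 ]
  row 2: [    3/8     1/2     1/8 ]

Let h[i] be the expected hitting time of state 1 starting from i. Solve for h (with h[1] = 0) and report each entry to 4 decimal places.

h = [1.3913, 0.0000, 1.7391]

First-step conditioning: h[1] = 0; for i ≠ 1, h[i] = 1 + Σ_k P[i][k]·h[k].
  h[0] = 1 + 1/8·h[0] + 1/8·h[2]
  h[2] = 1 + 3/8·h[0] + 1/8·h[2]
Solving the 2×2 linear system over states ≠ 1 gives exactly h = [32/23, 0, 40/23] (h[1] = 0 is the target).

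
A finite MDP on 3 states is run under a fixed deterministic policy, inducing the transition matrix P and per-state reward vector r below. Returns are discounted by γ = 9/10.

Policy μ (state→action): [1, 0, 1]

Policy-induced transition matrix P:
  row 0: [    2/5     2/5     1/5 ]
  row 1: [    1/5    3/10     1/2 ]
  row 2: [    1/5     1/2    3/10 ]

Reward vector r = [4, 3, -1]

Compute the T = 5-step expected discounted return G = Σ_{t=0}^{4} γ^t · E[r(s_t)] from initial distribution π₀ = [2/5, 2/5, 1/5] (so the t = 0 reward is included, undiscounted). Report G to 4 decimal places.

G = 8.3805

t=0: π = [0.4000, 0.4000, 0.2000], E[r] = 2.6000, γ^t·E[r] = 2.600000, running G = 2.600000
t=1: π = [0.2800, 0.3800, 0.3400], E[r] = 1.9200, γ^t·E[r] = 1.728000, running G = 4.328000
t=2: π = [0.2560, 0.3960, 0.3480], E[r] = 1.8640, γ^t·E[r] = 1.509840, running G = 5.837840
t=3: π = [0.2512, 0.3952, 0.3536], E[r] = 1.8368, γ^t·E[r] = 1.339027, running G = 7.176867
t=4: π = [0.2502, 0.3958, 0.3539], E[r] = 1.8346, γ^t·E[r] = 1.203655, running G = 8.380522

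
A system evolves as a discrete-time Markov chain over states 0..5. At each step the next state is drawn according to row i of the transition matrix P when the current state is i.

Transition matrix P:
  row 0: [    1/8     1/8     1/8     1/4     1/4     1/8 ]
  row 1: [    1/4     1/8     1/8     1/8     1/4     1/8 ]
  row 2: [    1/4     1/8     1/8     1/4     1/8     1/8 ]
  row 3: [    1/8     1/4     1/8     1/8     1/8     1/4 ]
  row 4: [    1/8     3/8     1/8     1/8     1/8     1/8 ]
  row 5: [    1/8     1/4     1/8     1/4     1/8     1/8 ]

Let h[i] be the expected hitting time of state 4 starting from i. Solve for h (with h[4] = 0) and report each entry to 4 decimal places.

First-step conditioning: h[4] = 0; for i ≠ 4, h[i] = 1 + Σ_k P[i][k]·h[k].
  h[0] = 1 + 1/8·h[0] + 1/8·h[1] + 1/8·h[2] + 1/4·h[3] + 1/8·h[5]
  h[1] = 1 + 1/4·h[0] + 1/8·h[1] + 1/8·h[2] + 1/8·h[3] + 1/8·h[5]
  h[2] = 1 + 1/4·h[0] + 1/8·h[1] + 1/8·h[2] + 1/4·h[3] + 1/8·h[5]
  h[3] = 1 + 1/8·h[0] + 1/4·h[1] + 1/8·h[2] + 1/8·h[3] + 1/4·h[5]
  h[5] = 1 + 1/8·h[0] + 1/4·h[1] + 1/8·h[2] + 1/4·h[3] + 1/8·h[5]
Solving the 5×5 linear system over states ≠ 4 gives exactly h = [4160/791, 4096/791, 4680/791, 4672/791, 0, 4672/791] (h[4] = 0 is the target).

h = [5.2592, 5.1783, 5.9166, 5.9064, 0.0000, 5.9064]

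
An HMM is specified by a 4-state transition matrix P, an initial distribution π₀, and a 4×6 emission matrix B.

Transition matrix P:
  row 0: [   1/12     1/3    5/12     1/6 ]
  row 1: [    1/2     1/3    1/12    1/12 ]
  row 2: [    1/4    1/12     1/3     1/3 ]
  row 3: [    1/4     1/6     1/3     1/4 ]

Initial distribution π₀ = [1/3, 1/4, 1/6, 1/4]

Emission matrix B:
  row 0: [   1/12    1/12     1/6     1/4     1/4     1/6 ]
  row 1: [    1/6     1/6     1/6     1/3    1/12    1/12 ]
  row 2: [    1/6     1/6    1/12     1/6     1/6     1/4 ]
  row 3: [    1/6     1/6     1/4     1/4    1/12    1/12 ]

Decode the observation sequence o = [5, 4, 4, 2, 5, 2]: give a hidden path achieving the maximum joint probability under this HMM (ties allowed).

t=0: δ = [5.556e-02, 2.083e-02, 4.167e-02, 2.083e-02]  (obs o_0=5)
t=1: δ = [2.604e-03, 1.543e-03, 3.858e-03, 1.157e-03]  ψ = [1, 0, 0, 2]  (obs o_1=4)
t=2: δ = [2.411e-04, 7.234e-05, 2.143e-04, 1.072e-04]  ψ = [2, 0, 2, 2]  (obs o_2=4)
t=3: δ = [8.931e-06, 1.340e-05, 8.372e-06, 1.786e-05]  ψ = [2, 0, 0, 2]  (obs o_3=2)
t=4: δ = [1.116e-06, 3.721e-07, 1.488e-06, 3.721e-07]  ψ = [1, 1, 3, 3]  (obs o_4=5)
t=5: δ = [6.202e-08, 6.202e-08, 4.135e-08, 1.240e-07]  ψ = [2, 0, 2, 2]  (obs o_5=2)
backtrack: best end state = 3; path = [0, 2, 2, 3, 2, 3]

path = [0, 2, 2, 3, 2, 3]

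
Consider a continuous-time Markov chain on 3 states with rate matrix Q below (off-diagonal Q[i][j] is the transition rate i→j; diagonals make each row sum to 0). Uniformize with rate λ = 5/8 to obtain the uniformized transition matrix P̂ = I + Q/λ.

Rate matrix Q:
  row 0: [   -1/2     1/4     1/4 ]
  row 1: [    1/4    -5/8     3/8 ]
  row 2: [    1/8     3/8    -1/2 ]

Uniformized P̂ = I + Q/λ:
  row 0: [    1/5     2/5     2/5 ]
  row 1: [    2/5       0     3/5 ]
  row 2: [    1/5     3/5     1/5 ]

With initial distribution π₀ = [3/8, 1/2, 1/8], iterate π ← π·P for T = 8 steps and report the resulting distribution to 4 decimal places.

t=0: π = [0.3750, 0.5000, 0.1250]
t=1: π = [0.3000, 0.2250, 0.4750]
t=2: π = [0.2450, 0.4050, 0.3500]
t=3: π = [0.2810, 0.3080, 0.4110]
t=4: π = [0.2616, 0.3590, 0.3794]
t=5: π = [0.2718, 0.3323, 0.3959]
t=6: π = [0.2665, 0.3463, 0.3873]
t=7: π = [0.2693, 0.3389, 0.3918]
t=8: π = [0.2678, 0.3428, 0.3894]

π = [0.2678, 0.3428, 0.3894]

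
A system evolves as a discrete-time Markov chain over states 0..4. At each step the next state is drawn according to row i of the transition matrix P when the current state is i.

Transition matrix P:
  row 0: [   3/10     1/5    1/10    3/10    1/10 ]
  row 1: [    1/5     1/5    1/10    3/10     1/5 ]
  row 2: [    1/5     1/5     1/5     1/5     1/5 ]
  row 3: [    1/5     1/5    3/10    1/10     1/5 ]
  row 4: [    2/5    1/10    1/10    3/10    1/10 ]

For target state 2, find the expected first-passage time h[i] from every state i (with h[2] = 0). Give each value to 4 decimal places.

First-step conditioning: h[2] = 0; for i ≠ 2, h[i] = 1 + Σ_k P[i][k]·h[k].
  h[0] = 1 + 3/10·h[0] + 1/5·h[1] + 3/10·h[3] + 1/10·h[4]
  h[1] = 1 + 1/5·h[0] + 1/5·h[1] + 3/10·h[3] + 1/5·h[4]
  h[3] = 1 + 1/5·h[0] + 1/5·h[1] + 1/10·h[3] + 1/5·h[4]
  h[4] = 1 + 2/5·h[0] + 1/10·h[1] + 3/10·h[3] + 1/10·h[4]
Solving the 4×4 linear system over states ≠ 2 gives exactly h = [20/3, 20/3, 0, 50/9, 20/3] (h[2] = 0 is the target).

h = [6.6667, 6.6667, 0.0000, 5.5556, 6.6667]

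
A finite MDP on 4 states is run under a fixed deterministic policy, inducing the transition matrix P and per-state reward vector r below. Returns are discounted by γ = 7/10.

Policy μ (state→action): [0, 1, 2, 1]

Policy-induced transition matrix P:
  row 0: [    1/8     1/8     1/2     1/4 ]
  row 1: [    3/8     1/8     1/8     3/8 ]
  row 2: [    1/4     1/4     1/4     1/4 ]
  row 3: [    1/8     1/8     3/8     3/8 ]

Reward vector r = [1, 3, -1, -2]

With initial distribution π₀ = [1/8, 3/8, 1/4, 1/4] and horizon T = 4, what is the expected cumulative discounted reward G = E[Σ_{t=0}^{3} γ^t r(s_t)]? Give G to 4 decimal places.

G = 0.1405

t=0: π = [0.1250, 0.3750, 0.2500, 0.2500], E[r] = 0.5000, γ^t·E[r] = 0.500000, running G = 0.500000
t=1: π = [0.2500, 0.1563, 0.2656, 0.3281], E[r] = -0.2031, γ^t·E[r] = -0.142188, running G = 0.357813
t=2: π = [0.1973, 0.1582, 0.3340, 0.3105], E[r] = -0.2832, γ^t·E[r] = -0.138770, running G = 0.219043
t=3: π = [0.2063, 0.1667, 0.3184, 0.3086], E[r] = -0.2290, γ^t·E[r] = -0.078548, running G = 0.140495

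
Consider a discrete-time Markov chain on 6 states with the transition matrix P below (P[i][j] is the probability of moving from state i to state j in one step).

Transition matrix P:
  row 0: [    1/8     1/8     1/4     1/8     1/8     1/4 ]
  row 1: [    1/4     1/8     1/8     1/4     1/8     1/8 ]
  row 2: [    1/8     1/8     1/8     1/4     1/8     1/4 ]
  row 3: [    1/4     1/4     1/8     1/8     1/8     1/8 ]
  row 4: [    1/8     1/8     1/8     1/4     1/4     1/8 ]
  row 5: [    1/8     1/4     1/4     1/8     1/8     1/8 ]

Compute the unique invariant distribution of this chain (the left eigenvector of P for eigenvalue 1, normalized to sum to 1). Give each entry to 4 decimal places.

π = [0.1692, 0.1690, 0.1670, 0.1849, 0.1429, 0.1670]

Balance equations π_j = Σ_i π_i·P[i][j]:
  π_0 = 1/8·π_0 + 1/4·π_1 + 1/8·π_2 + 1/4·π_3 + 1/8·π_4 + 1/8·π_5
  π_1 = 1/8·π_0 + 1/8·π_1 + 1/8·π_2 + 1/4·π_3 + 1/8·π_4 + 1/4·π_5
  π_2 = 1/4·π_0 + 1/8·π_1 + 1/8·π_2 + 1/8·π_3 + 1/8·π_4 + 1/4·π_5
  π_3 = 1/8·π_0 + 1/4·π_1 + 1/4·π_2 + 1/8·π_3 + 1/4·π_4 + 1/8·π_5
  π_4 = 1/8·π_0 + 1/8·π_1 + 1/8·π_2 + 1/8·π_3 + 1/4·π_4 + 1/8·π_5
  normalize: π_0 + π_1 + π_2 + π_3 + π_4 + π_5 = 1
Solving the linear system gives exactly π = [11/65, 692/4095, 76/455, 757/4095, 1/7, 76/455].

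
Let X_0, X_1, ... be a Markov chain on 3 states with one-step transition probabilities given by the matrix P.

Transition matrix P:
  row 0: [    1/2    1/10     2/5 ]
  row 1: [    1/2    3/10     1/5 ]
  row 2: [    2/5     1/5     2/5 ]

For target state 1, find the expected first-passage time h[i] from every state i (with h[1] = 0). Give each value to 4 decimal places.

h = [7.1429, 0.0000, 6.4286]

First-step conditioning: h[1] = 0; for i ≠ 1, h[i] = 1 + Σ_k P[i][k]·h[k].
  h[0] = 1 + 1/2·h[0] + 2/5·h[2]
  h[2] = 1 + 2/5·h[0] + 2/5·h[2]
Solving the 2×2 linear system over states ≠ 1 gives exactly h = [50/7, 0, 45/7] (h[1] = 0 is the target).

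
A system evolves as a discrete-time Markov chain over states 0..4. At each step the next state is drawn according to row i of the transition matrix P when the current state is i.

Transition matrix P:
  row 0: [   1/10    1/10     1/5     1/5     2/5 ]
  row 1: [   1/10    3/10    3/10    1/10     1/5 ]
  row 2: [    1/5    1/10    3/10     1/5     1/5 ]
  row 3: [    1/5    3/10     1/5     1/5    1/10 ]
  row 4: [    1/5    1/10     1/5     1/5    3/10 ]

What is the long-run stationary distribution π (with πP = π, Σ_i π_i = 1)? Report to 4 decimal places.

π = [0.1663, 0.1707, 0.2412, 0.1829, 0.2389]

Balance equations π_j = Σ_i π_i·P[i][j]:
  π_0 = 1/10·π_0 + 1/10·π_1 + 1/5·π_2 + 1/5·π_3 + 1/5·π_4
  π_1 = 1/10·π_0 + 3/10·π_1 + 1/10·π_2 + 3/10·π_3 + 1/10·π_4
  π_2 = 1/5·π_0 + 3/10·π_1 + 3/10·π_2 + 1/5·π_3 + 1/5·π_4
  π_3 = 1/5·π_0 + 1/10·π_1 + 1/5·π_2 + 1/5·π_3 + 1/5·π_4
  normalize: π_0 + π_1 + π_2 + π_3 + π_4 = 1
Solving the linear system gives exactly π = [75/451, 7/41, 89/369, 15/82, 1939/8118].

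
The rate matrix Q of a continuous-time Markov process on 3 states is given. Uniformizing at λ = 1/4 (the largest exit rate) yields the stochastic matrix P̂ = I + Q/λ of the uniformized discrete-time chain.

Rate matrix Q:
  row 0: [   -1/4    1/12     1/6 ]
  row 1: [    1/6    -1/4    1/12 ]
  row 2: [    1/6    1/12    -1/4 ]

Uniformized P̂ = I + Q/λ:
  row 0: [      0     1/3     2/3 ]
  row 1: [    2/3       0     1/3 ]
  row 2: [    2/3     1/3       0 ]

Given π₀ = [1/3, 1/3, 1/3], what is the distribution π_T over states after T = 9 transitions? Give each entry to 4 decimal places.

t=0: π = [0.3333, 0.3333, 0.3333]
t=1: π = [0.4444, 0.2222, 0.3333]
t=2: π = [0.3704, 0.2593, 0.3704]
t=3: π = [0.4198, 0.2469, 0.3333]
t=4: π = [0.3868, 0.2510, 0.3621]
t=5: π = [0.4088, 0.2497, 0.3416]
t=6: π = [0.3941, 0.2501, 0.3557]
t=7: π = [0.4039, 0.2500, 0.3461]
t=8: π = [0.3974, 0.2500, 0.3526]
t=9: π = [0.4017, 0.2500, 0.3483]

π = [0.4017, 0.2500, 0.3483]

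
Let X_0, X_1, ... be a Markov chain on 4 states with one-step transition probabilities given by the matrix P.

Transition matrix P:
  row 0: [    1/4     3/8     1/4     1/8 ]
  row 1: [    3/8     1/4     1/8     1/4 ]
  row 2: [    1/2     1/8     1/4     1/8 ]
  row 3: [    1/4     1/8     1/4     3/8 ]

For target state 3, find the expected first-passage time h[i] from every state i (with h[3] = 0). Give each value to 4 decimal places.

First-step conditioning: h[3] = 0; for i ≠ 3, h[i] = 1 + Σ_k P[i][k]·h[k].
  h[0] = 1 + 1/4·h[0] + 3/8·h[1] + 1/4·h[2]
  h[1] = 1 + 3/8·h[0] + 1/4·h[1] + 1/8·h[2]
  h[2] = 1 + 1/2·h[0] + 1/8·h[1] + 1/4·h[2]
Solving the 3×3 linear system over states ≠ 3 gives exactly h = [56/9, 248/45, 32/5, 0] (h[3] = 0 is the target).

h = [6.2222, 5.5111, 6.4000, 0.0000]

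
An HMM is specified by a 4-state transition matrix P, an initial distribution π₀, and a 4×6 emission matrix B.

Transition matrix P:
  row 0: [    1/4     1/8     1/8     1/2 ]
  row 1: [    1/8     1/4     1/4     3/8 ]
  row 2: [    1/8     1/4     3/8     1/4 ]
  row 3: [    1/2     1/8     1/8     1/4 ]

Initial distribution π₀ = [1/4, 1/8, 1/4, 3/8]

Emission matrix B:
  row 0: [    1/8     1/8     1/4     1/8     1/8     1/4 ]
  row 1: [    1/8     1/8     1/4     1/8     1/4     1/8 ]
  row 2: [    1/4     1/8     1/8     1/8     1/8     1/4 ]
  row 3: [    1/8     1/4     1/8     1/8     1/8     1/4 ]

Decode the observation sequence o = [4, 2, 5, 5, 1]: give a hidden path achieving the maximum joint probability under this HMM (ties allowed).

t=0: δ = [3.125e-02, 3.125e-02, 3.125e-02, 4.688e-02]  (obs o_0=4)
t=1: δ = [5.859e-03, 1.953e-03, 1.465e-03, 1.953e-03]  ψ = [3, 1, 2, 0]  (obs o_1=2)
t=2: δ = [3.662e-04, 9.155e-05, 1.831e-04, 7.324e-04]  ψ = [0, 0, 0, 0]  (obs o_2=5)
t=3: δ = [9.155e-05, 1.144e-05, 2.289e-05, 4.578e-05]  ψ = [3, 3, 3, 0]  (obs o_3=5)
t=4: δ = [2.861e-06, 1.431e-06, 1.431e-06, 1.144e-05]  ψ = [0, 0, 0, 0]  (obs o_4=1)
backtrack: best end state = 3; path = [3, 0, 3, 0, 3]

path = [3, 0, 3, 0, 3]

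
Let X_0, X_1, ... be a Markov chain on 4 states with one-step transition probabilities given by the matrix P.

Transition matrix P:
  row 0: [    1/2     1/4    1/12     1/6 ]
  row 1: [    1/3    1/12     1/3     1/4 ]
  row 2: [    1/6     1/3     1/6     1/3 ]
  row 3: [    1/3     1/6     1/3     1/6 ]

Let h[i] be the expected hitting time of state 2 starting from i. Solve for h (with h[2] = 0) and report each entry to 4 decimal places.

First-step conditioning: h[2] = 0; for i ≠ 2, h[i] = 1 + Σ_k P[i][k]·h[k].
  h[0] = 1 + 1/2·h[0] + 1/4·h[1] + 1/6·h[3]
  h[1] = 1 + 1/3·h[0] + 1/12·h[1] + 1/4·h[3]
  h[3] = 1 + 1/3·h[0] + 1/6·h[1] + 1/6·h[3]
Solving the 3×3 linear system over states ≠ 2 gives exactly h = [39/7, 30/7, 0, 30/7] (h[2] = 0 is the target).

h = [5.5714, 4.2857, 0.0000, 4.2857]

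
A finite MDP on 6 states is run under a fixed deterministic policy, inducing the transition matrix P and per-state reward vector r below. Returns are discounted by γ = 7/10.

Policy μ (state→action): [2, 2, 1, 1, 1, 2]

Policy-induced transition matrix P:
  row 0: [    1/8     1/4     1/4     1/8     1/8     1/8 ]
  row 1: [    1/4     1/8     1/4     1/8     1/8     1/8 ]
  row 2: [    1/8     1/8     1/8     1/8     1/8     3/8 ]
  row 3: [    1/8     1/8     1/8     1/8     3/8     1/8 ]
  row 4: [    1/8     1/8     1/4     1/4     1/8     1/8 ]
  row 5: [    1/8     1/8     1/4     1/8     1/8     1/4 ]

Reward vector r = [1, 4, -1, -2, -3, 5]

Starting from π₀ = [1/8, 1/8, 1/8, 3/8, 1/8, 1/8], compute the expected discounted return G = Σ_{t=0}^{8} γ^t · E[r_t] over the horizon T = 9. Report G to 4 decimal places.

G = 1.3889

t=0: π = [0.1250, 0.1250, 0.1250, 0.3750, 0.1250, 0.1250], E[r] = 0.0000, γ^t·E[r] = 0.000000, running G = 0.000000
t=1: π = [0.1406, 0.1406, 0.1875, 0.1406, 0.2188, 0.1719], E[r] = 0.4375, γ^t·E[r] = 0.306250, running G = 0.306250
t=2: π = [0.1426, 0.1426, 0.2090, 0.1523, 0.1602, 0.1934], E[r] = 0.6855, γ^t·E[r] = 0.335918, running G = 0.642168
t=3: π = [0.1428, 0.1428, 0.2048, 0.1450, 0.1631, 0.2014], E[r] = 0.7371, γ^t·E[r] = 0.252812, running G = 0.894980
t=4: π = [0.1429, 0.1429, 0.2063, 0.1454, 0.1613, 0.2014], E[r] = 0.7404, γ^t·E[r] = 0.177767, running G = 1.072747
t=5: π = [0.1429, 0.1429, 0.2060, 0.1452, 0.1613, 0.2017], E[r] = 0.7426, γ^t·E[r] = 0.124807, running G = 1.197553
t=6: π = [0.1429, 0.1429, 0.2061, 0.1452, 0.1613, 0.2017], E[r] = 0.7426, γ^t·E[r] = 0.087369, running G = 1.284922
t=7: π = [0.1429, 0.1429, 0.2061, 0.1452, 0.1613, 0.2017], E[r] = 0.7427, γ^t·E[r] = 0.061165, running G = 1.346087
t=8: π = [0.1429, 0.1429, 0.2061, 0.1452, 0.1613, 0.2017], E[r] = 0.7427, γ^t·E[r] = 0.042815, running G = 1.388902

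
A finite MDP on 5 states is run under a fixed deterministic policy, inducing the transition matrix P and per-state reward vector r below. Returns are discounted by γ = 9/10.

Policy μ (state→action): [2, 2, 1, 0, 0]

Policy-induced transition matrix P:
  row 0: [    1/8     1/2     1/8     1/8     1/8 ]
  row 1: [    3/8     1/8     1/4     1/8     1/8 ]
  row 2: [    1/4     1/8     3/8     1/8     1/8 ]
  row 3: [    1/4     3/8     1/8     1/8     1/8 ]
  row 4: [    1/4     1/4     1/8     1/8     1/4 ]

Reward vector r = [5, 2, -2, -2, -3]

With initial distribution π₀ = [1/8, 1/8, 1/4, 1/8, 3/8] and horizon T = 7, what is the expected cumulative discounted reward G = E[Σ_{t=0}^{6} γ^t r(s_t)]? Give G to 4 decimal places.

t=0: π = [0.1250, 0.1250, 0.2500, 0.1250, 0.3750], E[r] = -1.0000, γ^t·E[r] = -1.000000, running G = -1.000000
t=1: π = [0.2500, 0.2500, 0.2031, 0.1250, 0.1719], E[r] = 0.5781, γ^t·E[r] = 0.520313, running G = -0.479688
t=2: π = [0.2500, 0.2715, 0.2070, 0.1250, 0.1465], E[r] = 0.6895, γ^t·E[r] = 0.558457, running G = 0.078770
t=3: π = [0.2527, 0.2683, 0.2107, 0.1250, 0.1433], E[r] = 0.6987, γ^t·E[r] = 0.509375, running G = 0.588144
t=4: π = [0.2520, 0.2689, 0.2112, 0.1250, 0.1429], E[r] = 0.6964, γ^t·E[r] = 0.456935, running G = 1.045079
t=5: π = [0.2521, 0.2686, 0.2114, 0.1250, 0.1429], E[r] = 0.6964, γ^t·E[r] = 0.411199, running G = 1.456278
t=6: π = [0.2521, 0.2687, 0.2114, 0.1250, 0.1429], E[r] = 0.6962, γ^t·E[r] = 0.369974, running G = 1.826253

G = 1.8263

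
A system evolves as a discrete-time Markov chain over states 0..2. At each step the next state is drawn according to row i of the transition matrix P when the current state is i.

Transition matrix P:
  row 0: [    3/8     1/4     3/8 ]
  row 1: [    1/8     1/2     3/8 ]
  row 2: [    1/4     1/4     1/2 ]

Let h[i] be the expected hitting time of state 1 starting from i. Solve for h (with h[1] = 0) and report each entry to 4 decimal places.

h = [4.0000, 0.0000, 4.0000]

First-step conditioning: h[1] = 0; for i ≠ 1, h[i] = 1 + Σ_k P[i][k]·h[k].
  h[0] = 1 + 3/8·h[0] + 3/8·h[2]
  h[2] = 1 + 1/4·h[0] + 1/2·h[2]
Solving the 2×2 linear system over states ≠ 1 gives exactly h = [4, 0, 4] (h[1] = 0 is the target).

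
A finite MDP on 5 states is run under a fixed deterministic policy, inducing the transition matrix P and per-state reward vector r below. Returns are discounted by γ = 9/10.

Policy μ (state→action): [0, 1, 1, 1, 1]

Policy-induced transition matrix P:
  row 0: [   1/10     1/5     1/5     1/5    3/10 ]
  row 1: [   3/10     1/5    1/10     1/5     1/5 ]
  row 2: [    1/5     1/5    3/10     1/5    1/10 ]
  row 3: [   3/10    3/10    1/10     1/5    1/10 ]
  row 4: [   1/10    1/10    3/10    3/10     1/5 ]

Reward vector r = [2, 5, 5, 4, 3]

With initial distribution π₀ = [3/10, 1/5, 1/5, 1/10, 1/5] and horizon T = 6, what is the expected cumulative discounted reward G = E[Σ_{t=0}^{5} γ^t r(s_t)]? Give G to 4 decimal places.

G = 17.6827

t=0: π = [0.3000, 0.2000, 0.2000, 0.1000, 0.2000], E[r] = 3.6000, γ^t·E[r] = 3.600000, running G = 3.600000
t=1: π = [0.1800, 0.1900, 0.2100, 0.2200, 0.2000], E[r] = 3.8400, γ^t·E[r] = 3.456000, running G = 7.056000
t=2: π = [0.2030, 0.2020, 0.2000, 0.2200, 0.1750], E[r] = 3.8210, γ^t·E[r] = 3.095010, running G = 10.151010
t=3: π = [0.2044, 0.2045, 0.1953, 0.2175, 0.1783], E[r] = 3.8127, γ^t·E[r] = 2.779458, running G = 12.930468
t=4: π = [0.2039, 0.2039, 0.1952, 0.2178, 0.1792], E[r] = 3.8121, γ^t·E[r] = 2.501093, running G = 15.431561
t=5: π = [0.2039, 0.2039, 0.1953, 0.2179, 0.1791], E[r] = 3.8123, γ^t·E[r] = 2.251124, running G = 17.682685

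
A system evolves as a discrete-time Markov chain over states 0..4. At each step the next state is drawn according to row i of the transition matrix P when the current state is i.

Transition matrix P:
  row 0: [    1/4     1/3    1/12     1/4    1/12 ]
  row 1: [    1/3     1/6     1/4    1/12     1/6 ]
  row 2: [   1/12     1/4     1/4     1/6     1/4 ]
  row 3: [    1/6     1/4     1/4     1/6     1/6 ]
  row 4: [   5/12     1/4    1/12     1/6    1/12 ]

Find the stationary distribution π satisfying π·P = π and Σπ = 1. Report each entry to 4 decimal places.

π = [0.2512, 0.2501, 0.1834, 0.1668, 0.1486]

Balance equations π_j = Σ_i π_i·P[i][j]:
  π_0 = 1/4·π_0 + 1/3·π_1 + 1/12·π_2 + 1/6·π_3 + 5/12·π_4
  π_1 = 1/3·π_0 + 1/6·π_1 + 1/4·π_2 + 1/4·π_3 + 1/4·π_4
  π_2 = 1/12·π_0 + 1/4·π_1 + 1/4·π_2 + 1/4·π_3 + 1/12·π_4
  π_3 = 1/4·π_0 + 1/12·π_1 + 1/6·π_2 + 1/6·π_3 + 1/6·π_4
  normalize: π_0 + π_1 + π_2 + π_3 + π_4 = 1
Solving the linear system gives exactly π = [2827/11256, 2815/11256, 86/469, 1877/11256, 239/1608].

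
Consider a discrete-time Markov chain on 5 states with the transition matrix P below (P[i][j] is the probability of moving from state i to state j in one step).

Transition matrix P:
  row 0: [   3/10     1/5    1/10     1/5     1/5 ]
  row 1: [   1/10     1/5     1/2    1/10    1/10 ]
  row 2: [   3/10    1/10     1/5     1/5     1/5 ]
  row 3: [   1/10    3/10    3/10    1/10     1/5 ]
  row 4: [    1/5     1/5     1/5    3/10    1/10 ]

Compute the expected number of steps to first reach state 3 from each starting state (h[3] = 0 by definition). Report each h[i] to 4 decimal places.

h = [5.0341, 5.5604, 4.9756, 0.0000, 4.5712]

First-step conditioning: h[3] = 0; for i ≠ 3, h[i] = 1 + Σ_k P[i][k]·h[k].
  h[0] = 1 + 3/10·h[0] + 1/5·h[1] + 1/10·h[2] + 1/5·h[4]
  h[1] = 1 + 1/10·h[0] + 1/5·h[1] + 1/2·h[2] + 1/10·h[4]
  h[2] = 1 + 3/10·h[0] + 1/10·h[1] + 1/5·h[2] + 1/5·h[4]
  h[4] = 1 + 1/5·h[0] + 1/5·h[1] + 1/5·h[2] + 1/10·h[4]
Solving the 4×4 linear system over states ≠ 3 gives exactly h = [5165/1026, 5705/1026, 5105/1026, 0, 2345/513] (h[3] = 0 is the target).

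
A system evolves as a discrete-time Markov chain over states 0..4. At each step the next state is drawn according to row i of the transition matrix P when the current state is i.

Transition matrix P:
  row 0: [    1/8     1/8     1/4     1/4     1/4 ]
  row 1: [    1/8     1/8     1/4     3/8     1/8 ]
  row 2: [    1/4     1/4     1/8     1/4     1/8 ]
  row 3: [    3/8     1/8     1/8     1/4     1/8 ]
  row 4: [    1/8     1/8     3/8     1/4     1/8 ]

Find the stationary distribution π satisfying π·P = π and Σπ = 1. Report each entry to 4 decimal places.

Balance equations π_j = Σ_i π_i·P[i][j]:
  π_0 = 1/8·π_0 + 1/8·π_1 + 1/4·π_2 + 3/8·π_3 + 1/8·π_4
  π_1 = 1/8·π_0 + 1/8·π_1 + 1/4·π_2 + 1/8·π_3 + 1/8·π_4
  π_2 = 1/4·π_0 + 1/4·π_1 + 1/8·π_2 + 1/8·π_3 + 3/8·π_4
  π_3 = 1/4·π_0 + 3/8·π_1 + 1/4·π_2 + 1/4·π_3 + 1/4·π_4
  normalize: π_0 + π_1 + π_2 + π_3 + π_4 = 1
Solving the linear system gives exactly π = [575/2633, 398/2633, 551/2633, 708/2633, 401/2633].

π = [0.2184, 0.1512, 0.2093, 0.2689, 0.1523]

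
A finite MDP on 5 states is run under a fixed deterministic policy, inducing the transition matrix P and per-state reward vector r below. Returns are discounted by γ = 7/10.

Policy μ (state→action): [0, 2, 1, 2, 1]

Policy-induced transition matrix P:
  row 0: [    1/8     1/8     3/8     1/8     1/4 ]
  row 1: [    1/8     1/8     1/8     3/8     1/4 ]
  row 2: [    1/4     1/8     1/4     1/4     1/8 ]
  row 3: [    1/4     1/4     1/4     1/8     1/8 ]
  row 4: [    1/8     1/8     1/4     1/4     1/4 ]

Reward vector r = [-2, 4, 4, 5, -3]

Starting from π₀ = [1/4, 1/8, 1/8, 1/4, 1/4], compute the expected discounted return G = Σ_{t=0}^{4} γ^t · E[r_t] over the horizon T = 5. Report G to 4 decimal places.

G = 4.1343

t=0: π = [0.2500, 0.1250, 0.1250, 0.2500, 0.2500], E[r] = 1.0000, γ^t·E[r] = 1.000000, running G = 1.000000
t=1: π = [0.1719, 0.1563, 0.2656, 0.2031, 0.2031], E[r] = 1.7500, γ^t·E[r] = 1.225000, running G = 2.225000
t=2: π = [0.1836, 0.1504, 0.2520, 0.2227, 0.1914], E[r] = 1.7813, γ^t·E[r] = 0.872813, running G = 3.097813
t=3: π = [0.1843, 0.1528, 0.2542, 0.2180, 0.1907], E[r] = 1.7773, γ^t·E[r] = 0.609629, running G = 3.707441
t=4: π = [0.1840, 0.1523, 0.2539, 0.2188, 0.1910], E[r] = 1.7778, γ^t·E[r] = 0.426857, running G = 4.134299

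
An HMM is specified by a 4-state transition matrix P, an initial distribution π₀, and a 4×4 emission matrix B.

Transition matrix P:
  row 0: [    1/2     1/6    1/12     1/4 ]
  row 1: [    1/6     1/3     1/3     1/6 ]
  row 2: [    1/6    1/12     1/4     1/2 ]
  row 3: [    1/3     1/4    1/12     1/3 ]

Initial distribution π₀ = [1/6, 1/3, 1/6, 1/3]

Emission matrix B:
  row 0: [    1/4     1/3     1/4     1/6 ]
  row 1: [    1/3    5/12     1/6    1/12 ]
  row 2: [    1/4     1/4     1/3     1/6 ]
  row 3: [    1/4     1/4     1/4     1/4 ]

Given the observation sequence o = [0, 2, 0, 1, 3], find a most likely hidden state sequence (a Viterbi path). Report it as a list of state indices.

path = [1, 2, 3, 0, 0]

t=0: δ = [4.167e-02, 1.111e-01, 4.167e-02, 8.333e-02]  (obs o_0=0)
t=1: δ = [6.944e-03, 6.173e-03, 1.235e-02, 6.944e-03]  ψ = [3, 1, 1, 3]  (obs o_1=2)
t=2: δ = [8.681e-04, 6.859e-04, 7.716e-04, 1.543e-03]  ψ = [0, 1, 2, 2]  (obs o_2=0)
t=3: δ = [1.715e-04, 1.608e-04, 5.716e-05, 1.286e-04]  ψ = [3, 3, 1, 3]  (obs o_3=1)
t=4: δ = [1.429e-05, 4.465e-06, 8.931e-06, 1.072e-05]  ψ = [0, 1, 1, 0]  (obs o_4=3)
backtrack: best end state = 0; path = [1, 2, 3, 0, 0]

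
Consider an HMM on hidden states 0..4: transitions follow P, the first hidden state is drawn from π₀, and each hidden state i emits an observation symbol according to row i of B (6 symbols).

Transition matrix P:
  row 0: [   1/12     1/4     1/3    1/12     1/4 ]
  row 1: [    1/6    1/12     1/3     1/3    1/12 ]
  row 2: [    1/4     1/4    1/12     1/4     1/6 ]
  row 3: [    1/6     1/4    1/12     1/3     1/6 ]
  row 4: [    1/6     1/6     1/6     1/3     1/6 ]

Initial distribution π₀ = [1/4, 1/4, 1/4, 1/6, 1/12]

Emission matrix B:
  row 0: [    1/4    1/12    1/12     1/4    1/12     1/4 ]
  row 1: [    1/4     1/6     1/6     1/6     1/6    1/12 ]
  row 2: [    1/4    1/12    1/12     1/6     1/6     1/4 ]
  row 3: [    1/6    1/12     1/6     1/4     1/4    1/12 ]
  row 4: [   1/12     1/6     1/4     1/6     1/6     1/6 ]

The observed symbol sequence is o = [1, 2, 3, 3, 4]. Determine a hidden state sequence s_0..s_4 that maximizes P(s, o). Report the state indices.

path = [1, 3, 3, 3, 3]

t=0: δ = [2.083e-02, 4.167e-02, 2.083e-02, 1.389e-02, 1.389e-02]  (obs o_0=1)
t=1: δ = [5.787e-04, 8.681e-04, 1.157e-03, 2.315e-03, 1.302e-03]  ψ = [1, 0, 1, 1, 0]  (obs o_1=2)
t=2: δ = [9.645e-05, 9.645e-05, 4.823e-05, 1.929e-04, 6.430e-05]  ψ = [3, 3, 1, 3, 3]  (obs o_2=3)
t=3: δ = [8.038e-06, 8.038e-06, 5.358e-06, 1.608e-05, 5.358e-06]  ψ = [3, 3, 0, 3, 3]  (obs o_3=3)
t=4: δ = [2.233e-07, 6.698e-07, 4.465e-07, 1.340e-06, 4.465e-07]  ψ = [3, 3, 0, 3, 3]  (obs o_4=4)
backtrack: best end state = 3; path = [1, 3, 3, 3, 3]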